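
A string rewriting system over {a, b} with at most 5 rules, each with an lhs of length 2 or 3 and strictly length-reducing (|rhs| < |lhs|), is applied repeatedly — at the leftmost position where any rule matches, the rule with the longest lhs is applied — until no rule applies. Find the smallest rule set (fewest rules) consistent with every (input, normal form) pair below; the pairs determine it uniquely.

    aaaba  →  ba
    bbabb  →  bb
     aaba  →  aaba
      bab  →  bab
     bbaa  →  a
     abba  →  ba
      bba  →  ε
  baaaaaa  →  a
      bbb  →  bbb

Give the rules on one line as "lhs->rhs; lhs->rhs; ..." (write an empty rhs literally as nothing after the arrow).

  | aaaba => ba
  | bbabb => bb
  | aaba
  | bab

aaa->; abb->b; baa->; bba->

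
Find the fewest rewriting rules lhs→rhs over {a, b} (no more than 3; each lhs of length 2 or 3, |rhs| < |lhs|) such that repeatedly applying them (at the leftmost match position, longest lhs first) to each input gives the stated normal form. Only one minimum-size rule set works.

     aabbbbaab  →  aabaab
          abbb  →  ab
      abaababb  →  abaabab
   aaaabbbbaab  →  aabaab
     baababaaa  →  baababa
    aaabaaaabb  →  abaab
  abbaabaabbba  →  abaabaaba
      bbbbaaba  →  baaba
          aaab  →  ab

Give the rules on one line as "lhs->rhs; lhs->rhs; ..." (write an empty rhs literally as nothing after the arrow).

  | aabbbbaab => aabbbaab => aabbaab => aabaab
  | abbb => abb => ab
  | abaababb => abaabab
  | aaaabbbbaab => aabbbbaab => aabbbaab => aabbaab => aabaab

aaa->a; bb->b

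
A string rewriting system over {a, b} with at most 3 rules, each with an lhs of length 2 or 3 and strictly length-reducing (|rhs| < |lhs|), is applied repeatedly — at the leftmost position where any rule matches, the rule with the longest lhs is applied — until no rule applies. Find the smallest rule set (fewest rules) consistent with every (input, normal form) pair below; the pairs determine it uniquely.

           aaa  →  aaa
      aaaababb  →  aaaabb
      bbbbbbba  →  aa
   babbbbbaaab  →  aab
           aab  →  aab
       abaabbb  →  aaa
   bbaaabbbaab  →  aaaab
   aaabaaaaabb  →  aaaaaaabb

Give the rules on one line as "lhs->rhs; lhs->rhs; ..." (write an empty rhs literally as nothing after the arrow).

ba->; bbb->a

  | aaa
  | aaaababb => aaaabb
  | bbbbbbba => abbbba => aaba => aa
  | babbbbbaaab => bbbbbaaab => abbaaab => abaab => aab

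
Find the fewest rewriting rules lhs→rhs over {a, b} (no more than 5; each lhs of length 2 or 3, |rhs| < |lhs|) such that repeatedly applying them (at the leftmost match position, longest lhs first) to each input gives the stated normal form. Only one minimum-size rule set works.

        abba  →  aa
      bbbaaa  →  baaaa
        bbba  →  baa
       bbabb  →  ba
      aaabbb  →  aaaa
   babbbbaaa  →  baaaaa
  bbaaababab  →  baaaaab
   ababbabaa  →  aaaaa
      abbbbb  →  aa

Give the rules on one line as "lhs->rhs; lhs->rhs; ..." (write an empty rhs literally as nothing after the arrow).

aba->aa; bb->; bba->ba; bbb->ba

  | abba => aba => aa
  | bbbaaa => baaaa
  | bbba => baa
  | bbabb => babb => ba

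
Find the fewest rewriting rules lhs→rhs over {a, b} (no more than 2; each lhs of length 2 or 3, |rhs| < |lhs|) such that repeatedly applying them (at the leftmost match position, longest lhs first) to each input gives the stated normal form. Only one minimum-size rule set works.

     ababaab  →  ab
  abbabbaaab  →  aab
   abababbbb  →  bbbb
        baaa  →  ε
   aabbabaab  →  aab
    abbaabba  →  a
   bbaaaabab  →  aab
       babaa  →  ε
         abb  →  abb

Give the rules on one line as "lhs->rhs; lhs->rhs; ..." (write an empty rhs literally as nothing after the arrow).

aaa->; ba->a

  | ababaab => aabaab => aaaab => ab
  | abbabbaaab => ababbaaab => aabbaaab => aabaaab => aaaaab => aab
  | abababbbb => aababbbb => aaabbbb => bbbb
  | baaa => aaa => ε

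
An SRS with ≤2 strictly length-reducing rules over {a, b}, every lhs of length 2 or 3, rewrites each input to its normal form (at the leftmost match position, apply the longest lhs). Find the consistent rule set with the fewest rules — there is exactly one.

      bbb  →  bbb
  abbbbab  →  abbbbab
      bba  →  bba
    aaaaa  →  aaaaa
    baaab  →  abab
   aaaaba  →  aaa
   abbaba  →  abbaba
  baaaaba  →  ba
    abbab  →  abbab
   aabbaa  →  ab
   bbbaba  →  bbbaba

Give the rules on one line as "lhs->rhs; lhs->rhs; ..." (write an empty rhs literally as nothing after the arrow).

  | bbb
  | abbbbab
  | bba
  | aaaaa

aab->; baa->ab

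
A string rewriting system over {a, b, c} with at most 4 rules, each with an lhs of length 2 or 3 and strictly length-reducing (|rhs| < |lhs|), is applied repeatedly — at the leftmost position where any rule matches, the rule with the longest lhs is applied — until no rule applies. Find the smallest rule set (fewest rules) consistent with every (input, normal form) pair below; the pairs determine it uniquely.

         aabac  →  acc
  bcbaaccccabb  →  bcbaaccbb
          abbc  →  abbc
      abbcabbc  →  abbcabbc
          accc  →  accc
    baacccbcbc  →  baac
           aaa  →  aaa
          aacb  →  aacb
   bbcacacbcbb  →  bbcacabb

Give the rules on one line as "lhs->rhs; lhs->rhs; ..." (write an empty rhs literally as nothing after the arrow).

aba->c; cbc->; cca->

  | aabac => acc
  | bcbaaccccabb => bcbaaccbb
  | abbc
  | abbcabbc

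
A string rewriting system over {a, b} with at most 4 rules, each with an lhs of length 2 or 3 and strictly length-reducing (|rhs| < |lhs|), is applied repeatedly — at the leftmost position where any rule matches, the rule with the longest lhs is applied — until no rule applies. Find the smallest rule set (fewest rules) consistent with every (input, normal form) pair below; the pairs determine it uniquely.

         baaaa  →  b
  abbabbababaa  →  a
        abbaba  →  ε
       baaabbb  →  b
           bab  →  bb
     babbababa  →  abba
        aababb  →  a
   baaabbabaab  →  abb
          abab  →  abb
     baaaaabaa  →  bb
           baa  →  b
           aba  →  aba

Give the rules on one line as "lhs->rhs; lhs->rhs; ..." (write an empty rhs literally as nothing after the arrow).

aa->; aab->ab; bab->bb; bbb->

  | baaaa => baa => b
  | abbabbababaa => abbbbababaa => abababaa => abbabaa => abbbaa => aaa => a
  | abbaba => abbba => aa => ε
  | baaabbb => babbb => bbbb => b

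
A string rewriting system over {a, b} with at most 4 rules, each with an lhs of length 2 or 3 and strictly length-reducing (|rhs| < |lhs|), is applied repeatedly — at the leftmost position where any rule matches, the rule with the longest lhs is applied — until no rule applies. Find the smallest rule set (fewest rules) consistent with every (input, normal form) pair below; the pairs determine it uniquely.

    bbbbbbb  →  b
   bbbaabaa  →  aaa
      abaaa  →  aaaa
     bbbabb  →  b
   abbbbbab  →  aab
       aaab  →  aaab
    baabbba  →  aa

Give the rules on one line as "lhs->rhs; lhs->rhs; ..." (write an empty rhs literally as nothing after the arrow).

  | bbbbbbb => bbbbbb => bbbbb => bbbb => bbb => bb => b
  | bbbaabaa => bbaabaa => baabaa => abaa => aaa
  | abaaa => aaaa
  | bbbabb => bbabb => babb => bb => b

aba->aa; ba->; bb->b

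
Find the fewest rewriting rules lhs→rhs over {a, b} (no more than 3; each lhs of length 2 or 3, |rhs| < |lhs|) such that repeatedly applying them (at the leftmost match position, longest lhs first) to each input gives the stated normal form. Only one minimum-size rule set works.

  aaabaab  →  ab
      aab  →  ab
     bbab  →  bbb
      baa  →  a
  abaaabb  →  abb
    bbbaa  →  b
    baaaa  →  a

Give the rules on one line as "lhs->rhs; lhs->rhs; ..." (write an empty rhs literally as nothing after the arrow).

  | aaabaab => aabaab => abaab => aab => ab
  | aab => ab
  | bbab => bbb
  | baa => a

aa->a; ba->; bab->bb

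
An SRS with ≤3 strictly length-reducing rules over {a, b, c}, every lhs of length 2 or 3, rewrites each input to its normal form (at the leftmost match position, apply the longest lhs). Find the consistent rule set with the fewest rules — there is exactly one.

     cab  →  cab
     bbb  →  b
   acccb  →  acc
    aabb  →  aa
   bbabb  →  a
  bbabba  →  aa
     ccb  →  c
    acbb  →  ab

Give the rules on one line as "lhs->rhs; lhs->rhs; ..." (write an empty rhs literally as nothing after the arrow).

  | cab
  | bbb => b
  | acccb => acc
  | aabb => aa

bb->; cb->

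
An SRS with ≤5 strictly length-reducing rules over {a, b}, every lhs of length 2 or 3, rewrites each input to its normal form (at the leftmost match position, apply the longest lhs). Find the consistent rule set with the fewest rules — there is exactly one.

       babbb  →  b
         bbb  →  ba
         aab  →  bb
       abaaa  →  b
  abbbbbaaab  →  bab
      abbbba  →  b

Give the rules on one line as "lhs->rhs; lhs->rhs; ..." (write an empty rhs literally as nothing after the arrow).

  | babbb => baba => bba => b
  | bbb => ba
  | aab => bb
  | abaaa => baaa => bba => b

aa->b; aba->ba; bba->b; bbb->ba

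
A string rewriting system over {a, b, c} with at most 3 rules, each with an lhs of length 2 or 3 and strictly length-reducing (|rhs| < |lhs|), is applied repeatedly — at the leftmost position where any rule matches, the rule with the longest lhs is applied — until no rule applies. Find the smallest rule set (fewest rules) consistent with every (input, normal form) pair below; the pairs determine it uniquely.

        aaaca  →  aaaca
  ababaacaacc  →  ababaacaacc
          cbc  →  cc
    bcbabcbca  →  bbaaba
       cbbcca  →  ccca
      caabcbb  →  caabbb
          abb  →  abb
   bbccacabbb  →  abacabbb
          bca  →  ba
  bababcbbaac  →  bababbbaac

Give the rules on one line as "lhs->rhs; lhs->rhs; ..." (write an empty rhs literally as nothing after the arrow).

  | aaaca
  | ababaacaacc
  | cbc => cc
  | bcbabcbca => bbabcbca => bbabbca => bbaaba

bbc->ab; bc->b; cb->c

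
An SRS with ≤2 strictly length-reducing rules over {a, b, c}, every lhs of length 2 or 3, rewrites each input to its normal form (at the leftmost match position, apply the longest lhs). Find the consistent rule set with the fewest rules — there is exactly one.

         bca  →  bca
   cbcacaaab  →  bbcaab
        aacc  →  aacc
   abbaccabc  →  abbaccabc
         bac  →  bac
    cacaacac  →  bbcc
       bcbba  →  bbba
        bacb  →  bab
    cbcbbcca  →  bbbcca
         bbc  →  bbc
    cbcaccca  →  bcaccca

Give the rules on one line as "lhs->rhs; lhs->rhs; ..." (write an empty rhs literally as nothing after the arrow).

aca->bc; cb->b

  | bca
  | cbcacaaab => bcacaaab => bcbcaab => bbcaab
  | aacc
  | abbaccabc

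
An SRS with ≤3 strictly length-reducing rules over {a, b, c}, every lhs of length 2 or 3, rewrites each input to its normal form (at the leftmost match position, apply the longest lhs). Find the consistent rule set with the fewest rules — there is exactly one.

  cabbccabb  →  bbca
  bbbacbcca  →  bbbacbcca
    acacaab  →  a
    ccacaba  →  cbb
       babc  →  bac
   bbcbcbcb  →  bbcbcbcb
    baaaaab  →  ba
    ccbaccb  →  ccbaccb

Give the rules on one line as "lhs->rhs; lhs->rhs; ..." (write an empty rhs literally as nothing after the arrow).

aa->; ab->a; cac->bb

  | cabbccabb => cabccabb => caccabb => bbcabb => bbcab => bbca
  | bbbacbcca
  | acacaab => abbaab => abaab => aaab => ab => a
  | ccacaba => cbbaba => cbbaa => cbb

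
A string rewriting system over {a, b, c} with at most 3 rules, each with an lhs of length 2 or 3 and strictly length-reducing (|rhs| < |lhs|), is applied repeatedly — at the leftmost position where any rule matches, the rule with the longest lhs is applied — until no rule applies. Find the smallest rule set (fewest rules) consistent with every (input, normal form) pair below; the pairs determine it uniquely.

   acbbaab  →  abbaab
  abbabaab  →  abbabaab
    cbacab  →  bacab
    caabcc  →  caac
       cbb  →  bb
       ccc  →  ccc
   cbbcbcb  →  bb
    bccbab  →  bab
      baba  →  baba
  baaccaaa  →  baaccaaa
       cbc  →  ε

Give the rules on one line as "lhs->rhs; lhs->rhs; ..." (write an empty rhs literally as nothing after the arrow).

  | acbbaab => abbaab
  | abbabaab
  | cbacab => bacab
  | caabcc => caac

bc->; cb->b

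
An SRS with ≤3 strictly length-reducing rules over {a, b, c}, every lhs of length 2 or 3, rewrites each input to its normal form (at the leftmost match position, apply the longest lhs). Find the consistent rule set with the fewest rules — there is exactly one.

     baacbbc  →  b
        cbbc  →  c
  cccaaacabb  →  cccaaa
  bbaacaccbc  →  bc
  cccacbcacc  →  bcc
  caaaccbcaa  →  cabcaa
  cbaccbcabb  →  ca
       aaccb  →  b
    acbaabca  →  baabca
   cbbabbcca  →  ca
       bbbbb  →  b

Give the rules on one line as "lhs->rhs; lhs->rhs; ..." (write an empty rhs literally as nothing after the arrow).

ac->; bb->; cb->b

  | baacbbc => babbc => bac => b
  | cbbc => bbc => c
  | cccaaacabb => cccaaabb => cccaaa
  | bbaacaccbc => aacaccbc => aaccbc => acbc => bc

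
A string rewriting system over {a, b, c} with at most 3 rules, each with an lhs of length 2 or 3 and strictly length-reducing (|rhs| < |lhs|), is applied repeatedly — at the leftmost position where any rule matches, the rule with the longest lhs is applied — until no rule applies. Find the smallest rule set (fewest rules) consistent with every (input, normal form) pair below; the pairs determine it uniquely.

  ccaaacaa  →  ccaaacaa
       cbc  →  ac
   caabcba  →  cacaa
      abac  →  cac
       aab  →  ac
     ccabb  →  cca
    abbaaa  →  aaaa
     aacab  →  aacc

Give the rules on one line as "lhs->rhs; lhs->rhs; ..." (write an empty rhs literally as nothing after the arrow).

ab->c; cb->a

  | ccaaacaa
  | cbc => ac
  | caabcba => caccba => cacaa
  | abac => cac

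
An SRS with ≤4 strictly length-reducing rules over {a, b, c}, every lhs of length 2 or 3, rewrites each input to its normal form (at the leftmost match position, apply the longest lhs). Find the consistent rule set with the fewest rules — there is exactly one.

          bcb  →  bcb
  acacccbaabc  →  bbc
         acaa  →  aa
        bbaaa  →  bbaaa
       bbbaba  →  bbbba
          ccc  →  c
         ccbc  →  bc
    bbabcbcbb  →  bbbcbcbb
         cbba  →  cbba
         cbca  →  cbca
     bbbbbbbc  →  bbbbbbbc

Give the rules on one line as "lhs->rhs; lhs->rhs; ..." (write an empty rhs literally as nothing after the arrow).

  | bcb
  | acacccbaabc => acccbaabc => ccbaabc => baabc => babc => bbc
  | acaa => aa
  | bbaaa

ab->b; ac->; cc->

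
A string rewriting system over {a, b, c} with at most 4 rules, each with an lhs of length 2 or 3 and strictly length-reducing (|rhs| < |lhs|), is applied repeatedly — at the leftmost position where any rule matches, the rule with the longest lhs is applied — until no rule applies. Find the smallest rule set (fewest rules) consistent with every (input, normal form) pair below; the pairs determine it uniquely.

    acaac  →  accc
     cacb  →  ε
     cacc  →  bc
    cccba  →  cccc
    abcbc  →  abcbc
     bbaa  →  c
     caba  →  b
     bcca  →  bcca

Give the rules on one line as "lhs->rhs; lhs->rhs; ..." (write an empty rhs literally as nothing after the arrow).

aa->c; ba->c; bb->; cac->b

  | acaac => accc
  | cacb => bb => ε
  | cacc => bc
  | cccba => cccc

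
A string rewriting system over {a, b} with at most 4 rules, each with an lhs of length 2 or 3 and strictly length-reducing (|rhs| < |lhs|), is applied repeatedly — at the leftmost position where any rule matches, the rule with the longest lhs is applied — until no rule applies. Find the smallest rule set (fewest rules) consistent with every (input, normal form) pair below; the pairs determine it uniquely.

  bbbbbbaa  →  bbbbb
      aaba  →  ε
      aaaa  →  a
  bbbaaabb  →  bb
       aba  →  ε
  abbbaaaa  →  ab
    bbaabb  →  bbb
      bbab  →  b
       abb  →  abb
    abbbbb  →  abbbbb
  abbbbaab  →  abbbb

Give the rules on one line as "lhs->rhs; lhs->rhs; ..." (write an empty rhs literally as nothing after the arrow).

aa->a; aba->; baa->; bab->

  | bbbbbbaa => bbbbb
  | aaba => aba => ε
  | aaaa => aaa => aa => a
  | bbbaaabb => bbabb => bb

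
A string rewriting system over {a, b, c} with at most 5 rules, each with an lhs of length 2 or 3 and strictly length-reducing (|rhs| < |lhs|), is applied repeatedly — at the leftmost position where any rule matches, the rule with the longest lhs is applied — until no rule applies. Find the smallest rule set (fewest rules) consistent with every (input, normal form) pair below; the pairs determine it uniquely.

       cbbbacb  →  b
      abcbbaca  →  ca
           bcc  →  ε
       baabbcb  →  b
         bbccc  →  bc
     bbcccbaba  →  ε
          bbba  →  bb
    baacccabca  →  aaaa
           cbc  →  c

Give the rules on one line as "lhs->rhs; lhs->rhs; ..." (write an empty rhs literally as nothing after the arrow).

  | cbbbacb => bbacb => bcb => b
  | abcbbaca => cbbaca => baca => ca
  | bcc => ba => ε
  | baabbcb => abbcb => bcb => b

ab->; ba->; cb->; cc->a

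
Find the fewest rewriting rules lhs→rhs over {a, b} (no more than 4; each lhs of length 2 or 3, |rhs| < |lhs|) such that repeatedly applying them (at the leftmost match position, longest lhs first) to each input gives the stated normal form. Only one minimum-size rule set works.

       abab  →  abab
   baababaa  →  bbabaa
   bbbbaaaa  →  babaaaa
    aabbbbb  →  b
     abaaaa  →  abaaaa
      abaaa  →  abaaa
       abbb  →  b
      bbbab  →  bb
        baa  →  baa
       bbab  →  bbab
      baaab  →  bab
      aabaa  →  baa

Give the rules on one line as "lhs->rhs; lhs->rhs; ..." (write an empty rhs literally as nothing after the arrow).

  | abab
  | baababaa => bbabaa
  | bbbbaaaa => babaaaa
  | aabbbbb => bbbbb => babb => b

aab->b; abb->; bbb->ba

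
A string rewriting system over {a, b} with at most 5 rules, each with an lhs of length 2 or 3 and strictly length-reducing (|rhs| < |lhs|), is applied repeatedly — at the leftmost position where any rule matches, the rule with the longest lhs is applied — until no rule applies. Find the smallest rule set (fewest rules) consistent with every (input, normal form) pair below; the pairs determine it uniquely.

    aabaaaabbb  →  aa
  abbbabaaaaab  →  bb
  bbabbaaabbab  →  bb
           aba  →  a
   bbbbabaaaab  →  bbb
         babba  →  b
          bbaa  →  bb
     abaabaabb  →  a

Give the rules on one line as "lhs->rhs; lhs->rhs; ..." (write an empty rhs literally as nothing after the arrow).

  | aabaaaabbb => aaaaabbb => aaaabb => aaab => aa
  | abbbabaaaaab => bbabaaaaab => babaaaaab => bbaaaaab => baaaaab => bbaaab => baaab => bbab => bab => bb
  | bbabbaaabbab => babbaaabbab => bbbaaabbab => bbaaabbab => baaabbab => bbabbab => babbab => bbbab => bbab => bab => bb
  | aba => a

ab->; ba->b; baa->bb; bba->ba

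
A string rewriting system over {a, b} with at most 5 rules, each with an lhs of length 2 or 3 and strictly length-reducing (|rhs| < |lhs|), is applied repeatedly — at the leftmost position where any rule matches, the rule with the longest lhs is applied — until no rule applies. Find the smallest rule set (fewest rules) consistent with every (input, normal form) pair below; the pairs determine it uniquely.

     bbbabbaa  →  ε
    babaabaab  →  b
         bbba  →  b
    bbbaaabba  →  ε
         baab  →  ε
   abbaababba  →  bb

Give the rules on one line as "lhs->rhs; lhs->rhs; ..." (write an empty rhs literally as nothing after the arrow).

ab->; aba->bb; ba->; bba->

  | bbbabbaa => bbbaa => ba => ε
  | babaabaab => baabaab => abaab => bbab => b
  | bbba => b
  | bbbaaabba => baabba => abba => ba => ε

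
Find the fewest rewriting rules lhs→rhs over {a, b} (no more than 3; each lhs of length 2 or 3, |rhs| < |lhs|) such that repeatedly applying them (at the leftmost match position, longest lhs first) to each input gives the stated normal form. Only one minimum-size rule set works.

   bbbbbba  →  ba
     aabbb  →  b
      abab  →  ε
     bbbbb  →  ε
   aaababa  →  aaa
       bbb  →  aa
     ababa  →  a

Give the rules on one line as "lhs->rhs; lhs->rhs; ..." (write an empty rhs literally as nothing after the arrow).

  | bbbbbba => aabbba => abba => ba
  | aabbb => abb => b
  | abab => ab => ε
  | bbbbb => aabb => ab => ε

ab->; bbb->aa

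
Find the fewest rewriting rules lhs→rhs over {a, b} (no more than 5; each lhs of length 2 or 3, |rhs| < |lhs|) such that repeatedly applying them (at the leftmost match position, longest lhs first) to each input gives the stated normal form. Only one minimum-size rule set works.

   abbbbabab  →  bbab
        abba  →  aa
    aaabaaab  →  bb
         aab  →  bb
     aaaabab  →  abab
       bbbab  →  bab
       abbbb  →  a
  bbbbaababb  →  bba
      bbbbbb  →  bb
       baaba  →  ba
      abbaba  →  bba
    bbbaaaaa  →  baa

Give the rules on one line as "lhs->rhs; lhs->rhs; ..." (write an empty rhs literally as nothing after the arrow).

aaa->; aab->bb; abb->a; bbb->b

  | abbbbabab => abbabab => aabab => bbab
  | abba => aa
  | aaabaaab => baaab => bb
  | aab => bb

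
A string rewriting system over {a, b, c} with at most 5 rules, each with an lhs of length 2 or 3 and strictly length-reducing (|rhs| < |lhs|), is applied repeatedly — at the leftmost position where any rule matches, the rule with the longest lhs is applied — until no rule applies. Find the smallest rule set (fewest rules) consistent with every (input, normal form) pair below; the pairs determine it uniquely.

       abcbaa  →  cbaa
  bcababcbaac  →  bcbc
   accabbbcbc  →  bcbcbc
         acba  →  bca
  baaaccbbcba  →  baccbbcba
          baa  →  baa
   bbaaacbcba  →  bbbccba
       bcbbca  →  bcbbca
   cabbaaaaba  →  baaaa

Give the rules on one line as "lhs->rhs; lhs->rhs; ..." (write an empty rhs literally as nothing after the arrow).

  | abcbaa => cbaa
  | bcababcbaac => babcbaac => bcbaac => bcbc
  | accabbbcbc => acbbcbc => bcbcbc
  | acba => bca

aac->c; ab->; acb->bc; cab->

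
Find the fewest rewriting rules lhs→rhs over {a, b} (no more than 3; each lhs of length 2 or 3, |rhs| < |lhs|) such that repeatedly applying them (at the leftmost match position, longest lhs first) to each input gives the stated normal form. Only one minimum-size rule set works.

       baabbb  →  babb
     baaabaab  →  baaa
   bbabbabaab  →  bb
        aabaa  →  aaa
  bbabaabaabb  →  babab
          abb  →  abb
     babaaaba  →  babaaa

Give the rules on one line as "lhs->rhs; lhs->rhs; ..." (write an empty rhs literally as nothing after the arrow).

aab->a; bba->b

  | baabbb => babb
  | baaabaab => baaaab => baaa
  | bbabbabaab => bbbabaab => bbbaab => bbab => bb
  | aabaa => aaa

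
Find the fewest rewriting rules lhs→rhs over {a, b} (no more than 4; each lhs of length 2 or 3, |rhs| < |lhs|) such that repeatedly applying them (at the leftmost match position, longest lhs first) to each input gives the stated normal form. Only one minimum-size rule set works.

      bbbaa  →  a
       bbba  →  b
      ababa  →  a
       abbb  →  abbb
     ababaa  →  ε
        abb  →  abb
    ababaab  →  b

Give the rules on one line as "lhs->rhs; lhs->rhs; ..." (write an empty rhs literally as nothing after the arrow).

aa->; ba->a; bba->

  | bbbaa => ba => a
  | bbba => b
  | ababa => aaba => ba => a
  | abbb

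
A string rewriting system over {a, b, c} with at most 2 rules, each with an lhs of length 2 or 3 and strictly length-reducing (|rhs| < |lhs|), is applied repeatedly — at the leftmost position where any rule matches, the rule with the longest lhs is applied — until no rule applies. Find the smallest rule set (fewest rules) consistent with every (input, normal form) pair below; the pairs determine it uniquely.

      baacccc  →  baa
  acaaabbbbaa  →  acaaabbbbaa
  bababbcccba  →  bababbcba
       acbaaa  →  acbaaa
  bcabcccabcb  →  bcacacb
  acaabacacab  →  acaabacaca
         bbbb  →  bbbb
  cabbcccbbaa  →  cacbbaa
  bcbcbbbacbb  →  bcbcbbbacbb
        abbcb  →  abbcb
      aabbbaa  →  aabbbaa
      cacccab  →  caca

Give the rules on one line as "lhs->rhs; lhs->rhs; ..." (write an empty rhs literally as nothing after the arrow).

cab->ca; cc->

  | baacccc => baacc => baa
  | acaaabbbbaa
  | bababbcccba => bababbcba
  | acbaaa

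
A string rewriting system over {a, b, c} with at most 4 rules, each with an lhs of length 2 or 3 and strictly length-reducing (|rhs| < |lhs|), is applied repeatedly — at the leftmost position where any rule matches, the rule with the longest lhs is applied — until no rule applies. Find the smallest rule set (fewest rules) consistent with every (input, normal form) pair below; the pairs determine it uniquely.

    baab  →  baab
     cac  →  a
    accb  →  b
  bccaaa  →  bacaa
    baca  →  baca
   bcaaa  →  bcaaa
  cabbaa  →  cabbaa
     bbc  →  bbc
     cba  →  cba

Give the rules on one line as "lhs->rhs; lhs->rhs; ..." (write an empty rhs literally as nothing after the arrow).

acc->; cac->a; cca->ac

  | baab
  | cac => a
  | accb => b
  | bccaaa => bacaa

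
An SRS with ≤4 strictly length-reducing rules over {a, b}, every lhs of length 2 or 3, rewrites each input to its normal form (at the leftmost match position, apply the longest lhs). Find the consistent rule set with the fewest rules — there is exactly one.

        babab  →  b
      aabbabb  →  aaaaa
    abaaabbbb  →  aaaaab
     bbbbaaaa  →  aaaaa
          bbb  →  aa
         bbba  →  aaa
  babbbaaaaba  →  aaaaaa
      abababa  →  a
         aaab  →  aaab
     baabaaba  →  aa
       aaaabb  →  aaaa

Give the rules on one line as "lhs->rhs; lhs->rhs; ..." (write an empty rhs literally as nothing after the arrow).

  | babab => bab => b
  | aabbabb => aaabbb => aaaaa
  | abaaabbbb => aaabbbb => aaaaab
  | bbbbaaaa => aabaaaa => aaaaa

ba->; bb->; bba->ab; bbb->aa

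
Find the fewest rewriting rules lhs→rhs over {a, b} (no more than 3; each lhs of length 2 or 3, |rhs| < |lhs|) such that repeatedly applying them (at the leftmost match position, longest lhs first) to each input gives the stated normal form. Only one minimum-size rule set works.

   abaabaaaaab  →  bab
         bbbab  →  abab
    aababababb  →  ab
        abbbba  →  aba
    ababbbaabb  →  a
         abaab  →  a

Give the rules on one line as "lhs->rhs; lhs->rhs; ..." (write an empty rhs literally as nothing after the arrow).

aa->b; bb->a

  | abaabaaaaab => abbbaaaaab => aabaaaaab => bbaaaaab => aaaaaab => baaaab => bbaab => aaab => bab
  | bbbab => abab
  | aababababb => bbabababb => aabababb => bbababb => aababb => bbabb => aabb => bbb => ab
  | abbbba => aabba => bbba => aba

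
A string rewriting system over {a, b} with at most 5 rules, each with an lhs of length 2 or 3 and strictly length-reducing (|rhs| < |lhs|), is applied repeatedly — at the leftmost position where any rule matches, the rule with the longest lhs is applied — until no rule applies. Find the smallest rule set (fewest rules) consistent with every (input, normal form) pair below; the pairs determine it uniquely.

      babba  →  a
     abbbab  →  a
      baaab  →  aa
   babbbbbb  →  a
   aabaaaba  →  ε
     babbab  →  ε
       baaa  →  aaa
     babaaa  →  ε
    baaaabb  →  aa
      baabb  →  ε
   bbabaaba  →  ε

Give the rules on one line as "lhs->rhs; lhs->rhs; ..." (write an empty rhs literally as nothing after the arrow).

ab->; aba->ab; ba->a; bb->a

  | babba => abba => ba => a
  | abbbab => bbab => aab => a
  | baaab => aaab => aa
  | babbbbbb => abbbbbb => bbbbb => abbb => bb => a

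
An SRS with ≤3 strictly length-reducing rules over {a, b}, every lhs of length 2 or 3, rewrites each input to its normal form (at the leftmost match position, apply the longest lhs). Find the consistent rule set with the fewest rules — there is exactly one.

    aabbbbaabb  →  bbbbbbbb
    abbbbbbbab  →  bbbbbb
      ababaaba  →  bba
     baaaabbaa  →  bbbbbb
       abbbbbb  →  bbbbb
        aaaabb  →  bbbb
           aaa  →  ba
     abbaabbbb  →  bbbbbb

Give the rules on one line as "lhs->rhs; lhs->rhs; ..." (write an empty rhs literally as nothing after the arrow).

  | aabbbbaabb => bbbbbaabb => bbbbbbbb
  | abbbbbbbab => bbbbbbab => bbbbbb
  | ababaaba => abaaba => aaba => bba
  | baaaabbaa => bbaabbaa => bbbbbaa => bbbbbb

aa->b; ab->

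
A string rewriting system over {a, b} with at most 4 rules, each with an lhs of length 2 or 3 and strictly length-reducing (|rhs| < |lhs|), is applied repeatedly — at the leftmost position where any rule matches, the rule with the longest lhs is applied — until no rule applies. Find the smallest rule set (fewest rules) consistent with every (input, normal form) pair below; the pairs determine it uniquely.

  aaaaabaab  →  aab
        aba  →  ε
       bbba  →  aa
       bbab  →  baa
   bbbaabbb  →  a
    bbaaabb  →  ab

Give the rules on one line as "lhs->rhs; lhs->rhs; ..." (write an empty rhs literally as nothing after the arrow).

aaa->; aba->; bab->aa; bbb->a

  | aaaaabaab => aabaab => aab
  | aba => ε
  | bbba => aa
  | bbab => baa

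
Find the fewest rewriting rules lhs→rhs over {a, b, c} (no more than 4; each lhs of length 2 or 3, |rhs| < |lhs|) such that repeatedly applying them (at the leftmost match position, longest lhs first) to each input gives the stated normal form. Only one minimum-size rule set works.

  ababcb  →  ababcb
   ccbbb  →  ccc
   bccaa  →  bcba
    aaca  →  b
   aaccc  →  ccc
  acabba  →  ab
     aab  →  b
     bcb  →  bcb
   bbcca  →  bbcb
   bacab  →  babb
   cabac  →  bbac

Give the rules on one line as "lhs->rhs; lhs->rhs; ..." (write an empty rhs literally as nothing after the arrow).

aa->; bbb->c; ca->b

  | ababcb
  | ccbbb => ccc
  | bccaa => bcba
  | aaca => ca => b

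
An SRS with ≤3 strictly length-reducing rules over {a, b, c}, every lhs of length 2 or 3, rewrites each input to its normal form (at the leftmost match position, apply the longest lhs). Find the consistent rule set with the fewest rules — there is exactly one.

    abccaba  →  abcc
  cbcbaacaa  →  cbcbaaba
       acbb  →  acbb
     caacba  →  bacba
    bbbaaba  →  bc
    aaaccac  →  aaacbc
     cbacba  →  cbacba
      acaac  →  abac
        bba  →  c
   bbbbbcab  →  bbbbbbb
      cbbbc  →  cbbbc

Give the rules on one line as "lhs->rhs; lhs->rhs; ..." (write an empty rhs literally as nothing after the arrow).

  | abccaba => abcbba => abcc
  | cbcbaacaa => cbcbaaba
  | acbb
  | caacba => bacba

bba->c; ca->b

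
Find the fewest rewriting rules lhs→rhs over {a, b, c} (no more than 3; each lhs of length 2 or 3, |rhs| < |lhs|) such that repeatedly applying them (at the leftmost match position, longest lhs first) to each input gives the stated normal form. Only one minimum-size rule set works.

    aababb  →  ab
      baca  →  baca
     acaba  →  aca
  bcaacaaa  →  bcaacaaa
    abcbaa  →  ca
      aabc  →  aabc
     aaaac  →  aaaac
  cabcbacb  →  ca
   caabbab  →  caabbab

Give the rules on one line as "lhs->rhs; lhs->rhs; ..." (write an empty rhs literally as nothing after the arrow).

aba->c; cab->c; cb->

  | aababb => acbb => ab
  | baca
  | acaba => aca
  | bcaacaaa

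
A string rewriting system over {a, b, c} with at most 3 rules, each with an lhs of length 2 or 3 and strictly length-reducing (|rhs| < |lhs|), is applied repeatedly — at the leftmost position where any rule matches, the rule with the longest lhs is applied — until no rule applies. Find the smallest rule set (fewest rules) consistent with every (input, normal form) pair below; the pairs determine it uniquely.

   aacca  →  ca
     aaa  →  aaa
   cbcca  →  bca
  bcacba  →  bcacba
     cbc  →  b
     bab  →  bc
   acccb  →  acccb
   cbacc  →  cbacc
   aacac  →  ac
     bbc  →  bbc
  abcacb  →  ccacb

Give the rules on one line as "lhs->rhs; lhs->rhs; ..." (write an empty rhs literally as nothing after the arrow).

aac->; ab->c; cbc->b

  | aacca => ca
  | aaa
  | cbcca => bca
  | bcacba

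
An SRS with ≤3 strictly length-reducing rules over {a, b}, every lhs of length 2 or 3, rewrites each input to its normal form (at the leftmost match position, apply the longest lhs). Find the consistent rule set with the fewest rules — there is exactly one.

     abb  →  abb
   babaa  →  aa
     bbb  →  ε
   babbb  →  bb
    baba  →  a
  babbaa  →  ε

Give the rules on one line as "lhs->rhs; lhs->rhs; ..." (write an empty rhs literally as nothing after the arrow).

  | abb
  | babaa => aa
  | bbb => ε
  | babbb => bb

baa->; bab->; bbb->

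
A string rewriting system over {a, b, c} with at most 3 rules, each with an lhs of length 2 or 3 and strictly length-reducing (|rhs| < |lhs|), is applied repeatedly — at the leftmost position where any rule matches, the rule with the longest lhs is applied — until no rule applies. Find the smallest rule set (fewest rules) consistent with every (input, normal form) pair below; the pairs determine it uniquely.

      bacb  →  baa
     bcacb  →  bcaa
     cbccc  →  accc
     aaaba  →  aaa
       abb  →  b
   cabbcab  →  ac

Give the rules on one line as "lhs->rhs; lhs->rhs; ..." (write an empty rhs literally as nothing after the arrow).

ab->; cb->a

  | bacb => baa
  | bcacb => bcaa
  | cbccc => accc
  | aaaba => aaa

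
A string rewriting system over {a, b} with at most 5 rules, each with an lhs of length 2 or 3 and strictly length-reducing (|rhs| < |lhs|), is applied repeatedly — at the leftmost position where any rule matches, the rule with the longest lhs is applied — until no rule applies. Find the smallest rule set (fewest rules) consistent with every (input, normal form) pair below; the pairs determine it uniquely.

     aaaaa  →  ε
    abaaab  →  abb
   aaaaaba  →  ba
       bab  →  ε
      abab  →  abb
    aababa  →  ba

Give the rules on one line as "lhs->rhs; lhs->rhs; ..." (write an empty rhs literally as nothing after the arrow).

aa->b; aba->ab; bab->; bba->

  | aaaaa => baaa => bba => ε
  | abaaab => abaab => abab => abb
  | aaaaaba => baaaba => bbaba => ba
  | bab => ε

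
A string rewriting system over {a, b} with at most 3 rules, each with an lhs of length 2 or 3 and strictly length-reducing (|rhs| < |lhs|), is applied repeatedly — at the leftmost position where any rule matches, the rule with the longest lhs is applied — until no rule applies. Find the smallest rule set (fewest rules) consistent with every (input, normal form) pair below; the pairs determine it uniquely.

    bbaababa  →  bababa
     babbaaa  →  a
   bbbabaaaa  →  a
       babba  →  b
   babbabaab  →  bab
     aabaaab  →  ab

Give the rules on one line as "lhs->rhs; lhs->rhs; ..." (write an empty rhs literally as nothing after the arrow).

aa->b; bb->a

  | bbaababa => aaababa => bababa
  | babbaaa => baaaaa => bbaaa => aaaa => baa => bb => a
  | bbbabaaaa => ababaaaa => ababbaa => abaaaa => abbaa => aaaa => baa => bb => a
  | babba => baaa => bba => aa => b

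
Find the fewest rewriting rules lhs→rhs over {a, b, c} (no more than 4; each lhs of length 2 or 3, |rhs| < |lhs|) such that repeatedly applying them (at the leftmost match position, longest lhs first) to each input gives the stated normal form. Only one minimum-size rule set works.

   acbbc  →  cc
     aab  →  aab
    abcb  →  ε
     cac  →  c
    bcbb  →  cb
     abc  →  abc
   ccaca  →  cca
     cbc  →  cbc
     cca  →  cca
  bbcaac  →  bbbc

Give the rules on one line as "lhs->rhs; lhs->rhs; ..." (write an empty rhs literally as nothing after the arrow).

  | acbbc => bcbc => cc
  | aab
  | abcb => ac => ε
  | cac => c

ac->; acb->bc; bcb->c; caa->b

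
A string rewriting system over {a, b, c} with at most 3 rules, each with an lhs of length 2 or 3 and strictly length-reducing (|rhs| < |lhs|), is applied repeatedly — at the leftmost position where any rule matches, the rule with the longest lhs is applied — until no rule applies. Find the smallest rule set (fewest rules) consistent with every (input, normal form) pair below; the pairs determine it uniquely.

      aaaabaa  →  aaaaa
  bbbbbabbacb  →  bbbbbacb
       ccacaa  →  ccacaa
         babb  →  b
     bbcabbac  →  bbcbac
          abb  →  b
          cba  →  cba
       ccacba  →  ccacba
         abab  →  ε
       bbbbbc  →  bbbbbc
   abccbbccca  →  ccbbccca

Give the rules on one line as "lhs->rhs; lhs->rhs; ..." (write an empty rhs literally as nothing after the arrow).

  | aaaabaa => aaaaa
  | bbbbbabbacb => bbbbbacb
  | ccacaa
  | babb => b

ab->; bab->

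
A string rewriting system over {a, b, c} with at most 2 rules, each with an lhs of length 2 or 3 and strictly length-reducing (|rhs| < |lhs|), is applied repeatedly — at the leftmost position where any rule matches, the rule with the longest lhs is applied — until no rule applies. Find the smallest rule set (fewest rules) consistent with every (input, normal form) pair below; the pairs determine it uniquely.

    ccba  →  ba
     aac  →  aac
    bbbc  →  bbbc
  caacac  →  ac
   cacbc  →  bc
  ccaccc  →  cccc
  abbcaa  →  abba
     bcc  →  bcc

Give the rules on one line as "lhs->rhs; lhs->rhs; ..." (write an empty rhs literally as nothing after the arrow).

ca->; cb->b

  | ccba => cba => ba
  | aac
  | bbbc
  | caacac => acac => ac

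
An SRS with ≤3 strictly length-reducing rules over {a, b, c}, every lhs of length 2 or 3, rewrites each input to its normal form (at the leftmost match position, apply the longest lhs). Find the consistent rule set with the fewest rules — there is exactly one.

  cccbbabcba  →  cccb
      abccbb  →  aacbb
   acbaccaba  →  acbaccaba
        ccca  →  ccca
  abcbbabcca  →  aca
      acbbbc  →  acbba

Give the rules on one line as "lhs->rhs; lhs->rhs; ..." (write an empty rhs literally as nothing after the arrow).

baa->; bc->a; bcb->

  | cccbbabcba => cccbbaa => cccb
  | abccbb => aacbb
  | acbaccaba
  | ccca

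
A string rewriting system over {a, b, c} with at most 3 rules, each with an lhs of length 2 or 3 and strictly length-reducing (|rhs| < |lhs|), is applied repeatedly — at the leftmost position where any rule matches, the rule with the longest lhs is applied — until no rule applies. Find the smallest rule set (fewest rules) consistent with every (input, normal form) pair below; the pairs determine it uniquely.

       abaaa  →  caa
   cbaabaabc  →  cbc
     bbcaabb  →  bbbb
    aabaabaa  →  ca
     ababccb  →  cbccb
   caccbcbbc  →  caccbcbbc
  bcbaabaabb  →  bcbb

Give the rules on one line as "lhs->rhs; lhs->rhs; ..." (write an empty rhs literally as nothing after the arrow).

ab->b; ba->c; cab->b

  | abaaa => baaa => caa
  | cbaabaabc => ccabaabc => cbaabc => ccabc => cbc
  | bbcaabb => bbcabb => bbbb
  | aabaabaa => abaabaa => baabaa => cabaa => baa => ca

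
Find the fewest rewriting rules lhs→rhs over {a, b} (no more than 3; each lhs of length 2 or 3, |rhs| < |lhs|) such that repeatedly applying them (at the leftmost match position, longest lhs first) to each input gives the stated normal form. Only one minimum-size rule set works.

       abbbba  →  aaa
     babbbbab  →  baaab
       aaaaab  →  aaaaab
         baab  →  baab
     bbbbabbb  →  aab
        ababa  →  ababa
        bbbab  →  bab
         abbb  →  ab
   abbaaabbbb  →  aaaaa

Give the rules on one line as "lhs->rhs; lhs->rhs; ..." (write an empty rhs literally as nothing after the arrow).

bb->; bba->aa

  | abbbba => abba => aaa
  | babbbbab => babbab => baaab
  | aaaaab
  | baab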